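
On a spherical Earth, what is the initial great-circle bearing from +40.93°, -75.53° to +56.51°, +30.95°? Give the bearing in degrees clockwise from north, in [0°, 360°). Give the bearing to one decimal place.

35.8°

Δλ = 30.95 − -75.53 = 106.48°.
θ = atan2( sin Δλ · cos φ₂ , cos φ₁ · sin φ₂ − sin φ₁ · cos φ₂ · cos Δλ )
  = atan2(0.52912, 0.73263) = 35.838° → normalised to [0°, 360°): 35.838°.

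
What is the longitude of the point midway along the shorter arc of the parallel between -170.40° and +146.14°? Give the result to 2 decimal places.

+167.87°

Signed shortest Δλ from -170.40° to +146.14° is -43.46°.
Midpoint longitude = -170.40° + (-43.46°)/2 = -170.40° − 21.73° = -192.13°.
Normalise into (−180°, 180°]: +167.87°.
(The naïve average (-170.40 + +146.14)/2 = -12.13° is on the wrong side of the globe.)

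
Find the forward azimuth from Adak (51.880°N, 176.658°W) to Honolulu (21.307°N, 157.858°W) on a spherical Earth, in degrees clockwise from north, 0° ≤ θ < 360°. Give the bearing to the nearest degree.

147°

Δλ = -157.858 − -176.658 = 18.800°.
θ = atan2( sin Δλ · cos φ₂ , cos φ₁ · sin φ₂ − sin φ₁ · cos φ₂ · cos Δλ )
  = atan2(0.30024, -0.46953) = 147.404° → normalised to [0°, 360°): 147.404°.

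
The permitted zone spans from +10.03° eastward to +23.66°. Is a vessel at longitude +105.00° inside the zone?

No

Band width going east from +10.03° to +23.66°: ((23.66 − 10.03) mod 360) = 13.63°.
Offset of +105.00° east of the west edge: ((105.00 − 10.03) mod 360) = 94.97°.
94.97° > 13.63° ⇒ outside.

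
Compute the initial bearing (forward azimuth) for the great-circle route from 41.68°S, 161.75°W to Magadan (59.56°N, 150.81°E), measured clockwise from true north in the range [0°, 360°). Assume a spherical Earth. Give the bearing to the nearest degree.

337°

Δλ = 150.81 − -161.75 = 312.56°; wrapped into (−180°, 180°]: -47.44°.
θ = atan2( sin Δλ · cos φ₂ , cos φ₁ · sin φ₂ − sin φ₁ · cos φ₂ · cos Δλ )
  = atan2(-0.37317, 0.87179) = -23.174° → normalised to [0°, 360°): 336.826°.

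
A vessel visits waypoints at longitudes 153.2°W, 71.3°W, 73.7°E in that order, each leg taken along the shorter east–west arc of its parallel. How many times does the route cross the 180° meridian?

Leg 1: -153.2° → -71.3°, shortest Δλ = 81.9° (east) — does not cross 180°.
Leg 2: -71.3° → +73.7°, shortest Δλ = 145.0° (east) — does not cross 180°.
Total crossings: 0.

0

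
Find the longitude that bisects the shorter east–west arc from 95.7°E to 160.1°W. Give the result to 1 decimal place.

147.8°E

Signed shortest Δλ from +95.7° to -160.1° is +104.2°.
Midpoint longitude = +95.7° + (+104.2°)/2 = +95.7° + 52.1° = +147.8°.
(The naïve average (+95.7 + -160.1)/2 = -32.2° is on the wrong side of the globe.)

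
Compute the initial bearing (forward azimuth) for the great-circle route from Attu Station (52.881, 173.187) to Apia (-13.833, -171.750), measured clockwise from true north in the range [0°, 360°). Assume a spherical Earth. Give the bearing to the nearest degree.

164°

Δλ = -171.750 − 173.187 = -344.937°; wrapped into (−180°, 180°]: 15.063°.
θ = atan2( sin Δλ · cos φ₂ , cos φ₁ · sin φ₂ − sin φ₁ · cos φ₂ · cos Δλ )
  = atan2(0.25234, -0.89194) = 164.203° → normalised to [0°, 360°): 164.203°.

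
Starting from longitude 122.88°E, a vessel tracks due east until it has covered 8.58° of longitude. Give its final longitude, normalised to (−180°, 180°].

Start at +122.88°; shift +8.58° → +131.46°.
+131.46° already lies in (−180°, 180°].

131.46°E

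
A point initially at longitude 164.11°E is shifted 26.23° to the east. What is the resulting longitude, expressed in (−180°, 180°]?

169.66°W

Start at +164.11°; shift +26.23° → +190.34°.
+190.34° lies outside (−180°, 180°]; subtract 360° → -169.66°.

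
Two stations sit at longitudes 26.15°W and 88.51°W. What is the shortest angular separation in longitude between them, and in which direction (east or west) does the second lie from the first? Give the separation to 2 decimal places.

62.36° west

Raw difference: -88.51 − -26.15 = -62.36°.
Normalise into (−180°, 180°]: -62.36° stays -62.36°.
Negative ⇒ the second point lies to the west; separation 62.36°.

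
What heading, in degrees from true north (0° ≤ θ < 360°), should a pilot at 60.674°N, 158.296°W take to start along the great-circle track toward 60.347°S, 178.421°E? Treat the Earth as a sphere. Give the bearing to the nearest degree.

Δλ = 178.421 − -158.296 = 336.717°; wrapped into (−180°, 180°]: -23.283°.
θ = atan2( sin Δλ · cos φ₂ , cos φ₁ · sin φ₂ − sin φ₁ · cos φ₂ · cos Δλ )
  = atan2(-0.19556, -0.82185) = -166.615° → normalised to [0°, 360°): 193.385°.

193°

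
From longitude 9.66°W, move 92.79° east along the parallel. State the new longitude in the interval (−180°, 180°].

Start at -9.66°; shift +92.79° → +83.13°.
+83.13° already lies in (−180°, 180°].

83.13°E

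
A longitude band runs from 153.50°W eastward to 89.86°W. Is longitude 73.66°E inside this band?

Band width going east from -153.50° to -89.86°: ((-89.86 − -153.50) mod 360) = 63.64°.
Offset of +73.66° east of the west edge: ((73.66 − -153.50) mod 360) = 227.16°.
227.16° > 63.64° ⇒ outside.

No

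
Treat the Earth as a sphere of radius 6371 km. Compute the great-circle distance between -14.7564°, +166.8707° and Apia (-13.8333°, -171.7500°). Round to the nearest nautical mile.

Δλ = -171.7500 − 166.8707 = -338.6207°; wrapped into (−180°, 180°]: 21.3793°.
Δφ = -13.8333 − -14.7564 = 0.9231°.
a = sin²(Δφ/2) + cos φ₁ · cos φ₂ · sin²(Δλ/2) = 0.032371.
c = 2·atan2(√a, √(1−a)) = 0.36181 rad → d = 6371·c ≈ 2305.10 km ≈ 1244.65 nmi.

1245 nmi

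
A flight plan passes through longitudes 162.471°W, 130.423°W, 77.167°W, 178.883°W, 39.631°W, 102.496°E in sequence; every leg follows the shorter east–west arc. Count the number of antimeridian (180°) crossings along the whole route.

0

Leg 1: -162.471° → -130.423°, shortest Δλ = 32.048° (east) — does not cross 180°.
Leg 2: -130.423° → -77.167°, shortest Δλ = 53.256° (east) — does not cross 180°.
Leg 3: -77.167° → -178.883°, shortest Δλ = -101.716° (west) — does not cross 180°.
Leg 4: -178.883° → -39.631°, shortest Δλ = 139.252° (east) — does not cross 180°.
Leg 5: -39.631° → +102.496°, shortest Δλ = 142.127° (east) — does not cross 180°.
Total crossings: 0.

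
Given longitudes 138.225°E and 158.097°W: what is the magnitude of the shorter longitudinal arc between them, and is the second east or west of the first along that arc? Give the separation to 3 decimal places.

Raw difference: -158.097 − 138.225 = -296.322°.
Normalise into (−180°, 180°]: -296.322° + 360° = 63.678°.
Positive ⇒ the second point lies to the east; separation 63.678°.

63.678° east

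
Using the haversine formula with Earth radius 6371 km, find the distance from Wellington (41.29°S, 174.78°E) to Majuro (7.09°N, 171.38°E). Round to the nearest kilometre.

5391 km

Δλ = 171.38 − 174.78 = -3.40°.
Δφ = 7.09 − -41.29 = 48.38°.
a = sin²(Δφ/2) + cos φ₁ · cos φ₂ · sin²(Δλ/2) = 0.168563.
c = 2·atan2(√a, √(1−a)) = 0.84614 rad → d = 6371·c ≈ 5390.79 km.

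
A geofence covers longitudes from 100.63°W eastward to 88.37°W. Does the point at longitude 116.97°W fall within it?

Band width going east from -100.63° to -88.37°: ((-88.37 − -100.63) mod 360) = 12.26°.
Offset of -116.97° east of the west edge: ((-116.97 − -100.63) mod 360) = 343.66°.
343.66° > 12.26° ⇒ outside.

No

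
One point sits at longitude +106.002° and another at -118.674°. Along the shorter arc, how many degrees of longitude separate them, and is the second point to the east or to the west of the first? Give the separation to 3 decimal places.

Raw difference: -118.674 − 106.002 = -224.676°.
Normalise into (−180°, 180°]: -224.676° + 360° = 135.324°.
Positive ⇒ the second point lies to the east; separation 135.324°.

135.324° east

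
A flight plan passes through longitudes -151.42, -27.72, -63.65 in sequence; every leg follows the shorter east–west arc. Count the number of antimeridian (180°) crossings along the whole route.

Leg 1: -151.42° → -27.72°, shortest Δλ = 123.7° (east) — does not cross 180°.
Leg 2: -27.72° → -63.65°, shortest Δλ = -35.93° (west) — does not cross 180°.
Total crossings: 0.

0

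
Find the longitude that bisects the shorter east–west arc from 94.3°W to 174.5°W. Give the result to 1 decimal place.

134.4°W

Signed shortest Δλ from -94.3° to -174.5° is -80.2°.
Midpoint longitude = -94.3° + (-80.2°)/2 = -94.3° − 40.1° = -134.4°.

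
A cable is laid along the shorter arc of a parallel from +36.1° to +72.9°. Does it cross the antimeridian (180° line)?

No

Signed shortest Δλ = ((72.9 − 36.1 + 180) mod 360) − 180 = 36.8°.
Going east by 36.8° from +36.1° reaches +72.9° without touching 180°.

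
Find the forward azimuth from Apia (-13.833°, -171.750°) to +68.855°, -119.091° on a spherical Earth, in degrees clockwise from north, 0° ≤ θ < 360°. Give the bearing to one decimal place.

16.7°

Δλ = -119.091 − -171.750 = 52.659°.
θ = atan2( sin Δλ · cos φ₂ , cos φ₁ · sin φ₂ − sin φ₁ · cos φ₂ · cos Δλ )
  = atan2(0.28679, 0.95793) = 16.667° → normalised to [0°, 360°): 16.667°.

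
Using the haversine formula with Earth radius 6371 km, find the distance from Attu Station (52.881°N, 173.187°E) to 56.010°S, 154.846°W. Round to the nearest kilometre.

Δλ = -154.846 − 173.187 = -328.033°; wrapped into (−180°, 180°]: 31.967°.
Δφ = -56.010 − 52.881 = -108.891°.
a = sin²(Δφ/2) + cos φ₁ · cos φ₂ · sin²(Δλ/2) = 0.687465.
c = 2·atan2(√a, √(1−a)) = 1.95512 rad → d = 6371·c ≈ 12456.05 km.

12456 km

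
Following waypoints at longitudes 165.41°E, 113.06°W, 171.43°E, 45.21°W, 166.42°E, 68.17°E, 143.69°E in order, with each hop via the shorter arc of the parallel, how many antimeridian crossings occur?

Leg 1: +165.41° → -113.06°, shortest Δλ = 81.53° (east) — crosses 180°.
Leg 2: -113.06° → +171.43°, shortest Δλ = -75.51° (west) — crosses 180°.
Leg 3: +171.43° → -45.21°, shortest Δλ = 143.36° (east) — crosses 180°.
Leg 4: -45.21° → +166.42°, shortest Δλ = -148.37° (west) — crosses 180°.
Leg 5: +166.42° → +68.17°, shortest Δλ = -98.25° (west) — does not cross 180°.
Leg 6: +68.17° → +143.69°, shortest Δλ = 75.52° (east) — does not cross 180°.
Total crossings: 4.

4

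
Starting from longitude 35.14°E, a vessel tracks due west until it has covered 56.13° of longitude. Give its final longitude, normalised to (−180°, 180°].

Start at +35.14°; shift −56.13° → -20.99°.
-20.99° already lies in (−180°, 180°].

20.99°W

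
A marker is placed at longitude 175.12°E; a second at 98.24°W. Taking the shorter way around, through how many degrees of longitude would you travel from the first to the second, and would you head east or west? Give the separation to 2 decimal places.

Raw difference: -98.24 − 175.12 = -273.36°.
Normalise into (−180°, 180°]: -273.36° + 360° = 86.64°.
Positive ⇒ the second point lies to the east; separation 86.64°.

86.64° east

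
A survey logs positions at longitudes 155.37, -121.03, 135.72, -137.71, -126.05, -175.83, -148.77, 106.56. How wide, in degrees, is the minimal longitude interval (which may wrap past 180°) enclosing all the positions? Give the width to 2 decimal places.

132.41°

Sort the longitudes: -175.83°, -148.77°, -137.71°, -126.05°, -121.03°, +106.56°, +135.72°, +155.37°.
Eastward gaps between consecutive values (wrapping around): 27.06°, 11.06°, 11.66°, 5.02°, 227.59°, 29.16°, 19.65°, 28.80°.
Largest gap = 227.59° ⇒ minimal covering band is its complement: 360° − 227.59° = 132.41°.
Band runs from +106.56° eastward to -121.03°, crossing the antimeridian.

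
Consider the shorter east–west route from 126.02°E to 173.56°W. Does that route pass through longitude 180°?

Naïve |-173.56 − 126.02| = 299.58° > 180°, so the shorter arc goes the other way round — across 180°.
Signed shortest Δλ = ((-173.56 − 126.02 + 180) mod 360) − 180 = 60.42°.
Going east by 60.42° from +126.02° passes through 180° before reaching -173.56°.

Yes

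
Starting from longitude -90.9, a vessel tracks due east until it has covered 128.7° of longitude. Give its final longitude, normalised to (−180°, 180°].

Start at -90.9°; shift +128.7° → +37.8°.
+37.8° already lies in (−180°, 180°].

+37.8°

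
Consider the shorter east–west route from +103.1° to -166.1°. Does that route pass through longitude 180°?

Naïve |-166.1 − 103.1| = 269.2° > 180°, so the shorter arc goes the other way round — across 180°.
Signed shortest Δλ = ((-166.1 − 103.1 + 180) mod 360) − 180 = 90.8°.
Going east by 90.8° from +103.1° passes through 180° before reaching -166.1°.

Yes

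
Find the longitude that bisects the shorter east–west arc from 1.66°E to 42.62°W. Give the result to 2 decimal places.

Signed shortest Δλ from +1.66° to -42.62° is -44.28°.
Midpoint longitude = +1.66° + (-44.28°)/2 = +1.66° − 22.14° = -20.48°.

20.48°W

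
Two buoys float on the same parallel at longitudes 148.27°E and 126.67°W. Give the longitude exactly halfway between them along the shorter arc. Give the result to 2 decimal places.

169.20°W

Signed shortest Δλ from +148.27° to -126.67° is +85.06°.
Midpoint longitude = +148.27° + (+85.06°)/2 = +148.27° + 42.53° = +190.80°.
Normalise into (−180°, 180°]: -169.20°.
(The naïve average (+148.27 + -126.67)/2 = 10.8° is on the wrong side of the globe.)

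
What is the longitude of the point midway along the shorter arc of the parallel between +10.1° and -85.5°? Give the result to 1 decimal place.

Signed shortest Δλ from +10.1° to -85.5° is -95.6°.
Midpoint longitude = +10.1° + (-95.6°)/2 = +10.1° − 47.8° = -37.7°.

-37.7°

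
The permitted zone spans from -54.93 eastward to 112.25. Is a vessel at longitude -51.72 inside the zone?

Yes

Band width going east from -54.93° to +112.25°: ((112.25 − -54.93) mod 360) = 167.18°.
Offset of -51.72° east of the west edge: ((-51.72 − -54.93) mod 360) = 3.21°.
3.21° ≤ 167.18° ⇒ inside.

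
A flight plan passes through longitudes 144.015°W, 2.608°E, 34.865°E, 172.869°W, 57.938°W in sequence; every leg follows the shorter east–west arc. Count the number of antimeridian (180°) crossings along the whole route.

1

Leg 1: -144.015° → +2.608°, shortest Δλ = 146.623° (east) — does not cross 180°.
Leg 2: +2.608° → +34.865°, shortest Δλ = 32.257° (east) — does not cross 180°.
Leg 3: +34.865° → -172.869°, shortest Δλ = 152.266° (east) — crosses 180°.
Leg 4: -172.869° → -57.938°, shortest Δλ = 114.931° (east) — does not cross 180°.
Total crossings: 1.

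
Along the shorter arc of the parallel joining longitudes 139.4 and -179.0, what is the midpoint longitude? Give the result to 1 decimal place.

Signed shortest Δλ from +139.4° to -179.0° is +41.6°.
Midpoint longitude = +139.4° + (+41.6°)/2 = +139.4° + 20.8° = +160.2°.
(The naïve average (+139.4 + -179.0)/2 = -19.8° is on the wrong side of the globe.)

+160.2°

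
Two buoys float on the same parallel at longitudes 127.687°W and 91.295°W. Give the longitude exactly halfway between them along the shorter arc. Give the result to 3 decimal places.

Signed shortest Δλ from -127.687° to -91.295° is +36.392°.
Midpoint longitude = -127.687° + (+36.392°)/2 = -127.687° + 18.196° = -109.491°.

109.491°W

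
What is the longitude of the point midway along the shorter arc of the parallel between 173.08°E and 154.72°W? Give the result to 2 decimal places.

170.82°W

Signed shortest Δλ from +173.08° to -154.72° is +32.20°.
Midpoint longitude = +173.08° + (+32.20°)/2 = +173.08° + 16.10° = +189.18°.
Normalise into (−180°, 180°]: -170.82°.
(The naïve average (+173.08 + -154.72)/2 = 9.18° is on the wrong side of the globe.)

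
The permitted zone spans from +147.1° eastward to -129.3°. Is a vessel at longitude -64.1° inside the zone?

No

Band width going east from +147.1° to -129.3°: ((-129.3 − 147.1) mod 360) = 83.6°.
Offset of -64.1° east of the west edge: ((-64.1 − 147.1) mod 360) = 148.8°.
148.8° > 83.6° ⇒ outside.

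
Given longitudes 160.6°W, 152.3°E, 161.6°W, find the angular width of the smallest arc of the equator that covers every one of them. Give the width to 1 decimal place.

47.1°

Sort the longitudes: -161.6°, -160.6°, +152.3°.
Eastward gaps between consecutive values (wrapping around): 1.0°, 312.9°, 46.1°.
Largest gap = 312.9° ⇒ minimal covering band is its complement: 360° − 312.9° = 47.1°.
Band runs from +152.3° eastward to -160.6°, crossing the antimeridian.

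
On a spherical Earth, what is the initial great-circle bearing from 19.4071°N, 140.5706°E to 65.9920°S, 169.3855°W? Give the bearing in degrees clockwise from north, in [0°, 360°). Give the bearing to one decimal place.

Δλ = -169.3855 − 140.5706 = -309.9561°; wrapped into (−180°, 180°]: 50.0439°.
θ = atan2( sin Δλ · cos φ₂ , cos φ₁ · sin φ₂ − sin φ₁ · cos φ₂ · cos Δλ )
  = atan2(0.31188, -0.94841) = 161.797° → normalised to [0°, 360°): 161.797°.

161.8°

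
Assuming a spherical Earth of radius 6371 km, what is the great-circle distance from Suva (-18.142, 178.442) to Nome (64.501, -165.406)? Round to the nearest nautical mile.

5018 nmi

Δλ = -165.406 − 178.442 = -343.848°; wrapped into (−180°, 180°]: 16.152°.
Δφ = 64.501 − -18.142 = 82.643°.
a = sin²(Δφ/2) + cos φ₁ · cos φ₂ · sin²(Δλ/2) = 0.444048.
c = 2·atan2(√a, √(1−a)) = 1.45866 rad → d = 6371·c ≈ 9293.11 km ≈ 5017.88 nmi.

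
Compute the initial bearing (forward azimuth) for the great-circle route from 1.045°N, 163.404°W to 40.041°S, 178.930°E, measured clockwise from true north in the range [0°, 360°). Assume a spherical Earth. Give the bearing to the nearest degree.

199°

Δλ = 178.930 − -163.404 = 342.334°; wrapped into (−180°, 180°]: -17.666°.
θ = atan2( sin Δλ · cos φ₂ , cos φ₁ · sin φ₂ − sin φ₁ · cos φ₂ · cos Δλ )
  = atan2(-0.23233, -0.65653) = -160.512° → normalised to [0°, 360°): 199.488°.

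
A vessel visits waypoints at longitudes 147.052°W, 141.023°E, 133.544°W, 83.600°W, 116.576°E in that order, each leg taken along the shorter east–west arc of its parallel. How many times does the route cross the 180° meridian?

Leg 1: -147.052° → +141.023°, shortest Δλ = -71.925° (west) — crosses 180°.
Leg 2: +141.023° → -133.544°, shortest Δλ = 85.433° (east) — crosses 180°.
Leg 3: -133.544° → -83.600°, shortest Δλ = 49.944° (east) — does not cross 180°.
Leg 4: -83.600° → +116.576°, shortest Δλ = -159.824° (west) — crosses 180°.
Total crossings: 3.

3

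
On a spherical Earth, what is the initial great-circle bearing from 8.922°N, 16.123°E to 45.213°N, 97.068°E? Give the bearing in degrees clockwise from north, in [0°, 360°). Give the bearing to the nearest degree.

45°

Δλ = 97.068 − 16.123 = 80.945°.
θ = atan2( sin Δλ · cos φ₂ , cos φ₁ · sin φ₂ − sin φ₁ · cos φ₂ · cos Δλ )
  = atan2(0.69569, 0.68395) = 45.488° → normalised to [0°, 360°): 45.488°.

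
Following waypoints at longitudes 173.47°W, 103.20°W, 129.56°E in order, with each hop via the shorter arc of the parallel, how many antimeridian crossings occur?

Leg 1: -173.47° → -103.20°, shortest Δλ = 70.27° (east) — does not cross 180°.
Leg 2: -103.20° → +129.56°, shortest Δλ = -127.24° (west) — crosses 180°.
Total crossings: 1.

1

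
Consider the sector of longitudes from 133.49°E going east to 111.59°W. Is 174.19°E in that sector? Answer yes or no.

Yes

Band width going east from +133.49° to -111.59°: ((-111.59 − 133.49) mod 360) = 114.92°.
Offset of +174.19° east of the west edge: ((174.19 − 133.49) mod 360) = 40.70°.
40.70° ≤ 114.92° ⇒ inside.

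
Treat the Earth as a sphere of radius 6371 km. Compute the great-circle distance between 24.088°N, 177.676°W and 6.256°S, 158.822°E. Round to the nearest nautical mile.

Δλ = 158.822 − -177.676 = 336.498°; wrapped into (−180°, 180°]: -23.502°.
Δφ = -6.256 − 24.088 = -30.344°.
a = sin²(Δφ/2) + cos φ₁ · cos φ₂ · sin²(Δλ/2) = 0.106136.
c = 2·atan2(√a, √(1−a)) = 0.66368 rad → d = 6371·c ≈ 4228.33 km ≈ 2283.11 nmi.

2283 nmi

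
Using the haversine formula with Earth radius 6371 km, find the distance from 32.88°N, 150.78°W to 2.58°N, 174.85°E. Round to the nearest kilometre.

Δλ = 174.85 − -150.78 = 325.63°; wrapped into (−180°, 180°]: -34.37°.
Δφ = 2.58 − 32.88 = -30.30°.
a = sin²(Δφ/2) + cos φ₁ · cos φ₂ · sin²(Δλ/2) = 0.141539.
c = 2·atan2(√a, √(1−a)) = 0.77142 rad → d = 6371·c ≈ 4914.72 km.

4915 km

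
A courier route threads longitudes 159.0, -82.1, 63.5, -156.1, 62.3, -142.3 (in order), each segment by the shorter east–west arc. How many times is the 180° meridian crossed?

4

Leg 1: +159.0° → -82.1°, shortest Δλ = 118.9° (east) — crosses 180°.
Leg 2: -82.1° → +63.5°, shortest Δλ = 145.6° (east) — does not cross 180°.
Leg 3: +63.5° → -156.1°, shortest Δλ = 140.4° (east) — crosses 180°.
Leg 4: -156.1° → +62.3°, shortest Δλ = -141.6° (west) — crosses 180°.
Leg 5: +62.3° → -142.3°, shortest Δλ = 155.4° (east) — crosses 180°.
Total crossings: 4.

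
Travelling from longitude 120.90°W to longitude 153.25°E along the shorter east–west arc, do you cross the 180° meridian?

Yes

Naïve |153.25 − -120.90| = 274.15° > 180°, so the shorter arc goes the other way round — across 180°.
Signed shortest Δλ = ((153.25 − -120.90 + 180) mod 360) − 180 = -85.85°.
Going west by 85.85° from -120.90° passes through 180° before reaching +153.25°.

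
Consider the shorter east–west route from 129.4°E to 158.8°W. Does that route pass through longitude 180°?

Yes

Naïve |-158.8 − 129.4| = 288.2° > 180°, so the shorter arc goes the other way round — across 180°.
Signed shortest Δλ = ((-158.8 − 129.4 + 180) mod 360) − 180 = 71.8°.
Going east by 71.8° from +129.4° passes through 180° before reaching -158.8°.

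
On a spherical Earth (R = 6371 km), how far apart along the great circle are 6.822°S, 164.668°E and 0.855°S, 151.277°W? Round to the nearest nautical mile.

2662 nmi

Δλ = -151.277 − 164.668 = -315.945°; wrapped into (−180°, 180°]: 44.055°.
Δφ = -0.855 − -6.822 = 5.967°.
a = sin²(Δφ/2) + cos φ₁ · cos φ₂ · sin²(Δλ/2) = 0.142361.
c = 2·atan2(√a, √(1−a)) = 0.77378 rad → d = 6371·c ≈ 4929.72 km ≈ 2661.84 nmi.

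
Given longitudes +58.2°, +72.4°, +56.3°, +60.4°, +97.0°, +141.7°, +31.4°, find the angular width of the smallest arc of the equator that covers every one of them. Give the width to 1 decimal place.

Sort the longitudes: +31.4°, +56.3°, +58.2°, +60.4°, +72.4°, +97.0°, +141.7°.
Eastward gaps between consecutive values (wrapping around): 24.9°, 1.9°, 2.2°, 12.0°, 24.6°, 44.7°, 249.7°.
Largest gap = 249.7° ⇒ minimal covering band is its complement: 360° − 249.7° = 110.3°.
Band runs from +31.4° eastward to +141.7°.

110.3°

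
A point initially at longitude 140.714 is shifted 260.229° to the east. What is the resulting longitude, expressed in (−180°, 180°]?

Start at +140.714°; shift +260.229° → +400.943°.
+400.943° lies outside (−180°, 180°]; subtract 360° → +40.943°.

+40.943°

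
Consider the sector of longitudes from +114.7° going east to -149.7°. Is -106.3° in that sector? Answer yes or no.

No

Band width going east from +114.7° to -149.7°: ((-149.7 − 114.7) mod 360) = 95.6°.
Offset of -106.3° east of the west edge: ((-106.3 − 114.7) mod 360) = 139.0°.
139.0° > 95.6° ⇒ outside.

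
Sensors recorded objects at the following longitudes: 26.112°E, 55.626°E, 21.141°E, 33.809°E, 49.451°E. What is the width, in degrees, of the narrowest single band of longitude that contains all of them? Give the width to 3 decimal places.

34.485°

Sort the longitudes: +21.141°, +26.112°, +33.809°, +49.451°, +55.626°.
Eastward gaps between consecutive values (wrapping around): 4.971°, 7.697°, 15.642°, 6.175°, 325.515°.
Largest gap = 325.515° ⇒ minimal covering band is its complement: 360° − 325.515° = 34.485°.
Band runs from +21.141° eastward to +55.626°.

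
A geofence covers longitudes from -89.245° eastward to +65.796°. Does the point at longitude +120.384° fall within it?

Band width going east from -89.245° to +65.796°: ((65.796 − -89.245) mod 360) = 155.041°.
Offset of +120.384° east of the west edge: ((120.384 − -89.245) mod 360) = 209.629°.
209.629° > 155.041° ⇒ outside.

No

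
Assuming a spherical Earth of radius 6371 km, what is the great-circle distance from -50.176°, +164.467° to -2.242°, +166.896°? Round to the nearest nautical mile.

Δλ = 166.896 − 164.467 = 2.429°.
Δφ = -2.242 − -50.176 = 47.934°.
a = sin²(Δφ/2) + cos φ₁ · cos φ₂ · sin²(Δλ/2) = 0.165294.
c = 2·atan2(√a, √(1−a)) = 0.83738 rad → d = 6371·c ≈ 5334.95 km ≈ 2880.64 nmi.

2881 nmi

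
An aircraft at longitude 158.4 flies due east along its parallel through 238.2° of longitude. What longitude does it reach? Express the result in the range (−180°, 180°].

Start at +158.4°; shift +238.2° → +396.6°.
+396.6° lies outside (−180°, 180°]; subtract 360° → +36.6°.

+36.6°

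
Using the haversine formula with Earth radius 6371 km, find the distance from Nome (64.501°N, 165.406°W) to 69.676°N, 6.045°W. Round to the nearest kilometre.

5009 km

Δλ = -6.045 − -165.406 = 159.361°.
Δφ = 69.676 − 64.501 = 5.175°.
a = sin²(Δφ/2) + cos φ₁ · cos φ₂ · sin²(Δλ/2) = 0.146763.
c = 2·atan2(√a, √(1−a)) = 0.78629 rad → d = 6371·c ≈ 5009.47 km.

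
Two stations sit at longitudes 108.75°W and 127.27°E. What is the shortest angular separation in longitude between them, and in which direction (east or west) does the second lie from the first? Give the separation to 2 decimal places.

123.98° west

Raw difference: 127.27 − -108.75 = 236.02°.
Normalise into (−180°, 180°]: 236.02° − 360° = -123.98°.
Negative ⇒ the second point lies to the west; separation 123.98°.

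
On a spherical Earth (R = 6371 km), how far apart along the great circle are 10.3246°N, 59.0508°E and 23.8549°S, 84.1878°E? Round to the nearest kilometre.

Δλ = 84.1878 − 59.0508 = 25.1370°.
Δφ = -23.8549 − 10.3246 = -34.1795°.
a = sin²(Δφ/2) + cos φ₁ · cos φ₂ · sin²(Δλ/2) = 0.128965.
c = 2·atan2(√a, √(1−a)) = 0.73464 rad → d = 6371·c ≈ 4680.42 km.

4680 km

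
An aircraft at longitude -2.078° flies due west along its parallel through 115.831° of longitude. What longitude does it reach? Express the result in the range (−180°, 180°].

-117.909°

Start at -2.078°; shift −115.831° → -117.909°.
-117.909° already lies in (−180°, 180°].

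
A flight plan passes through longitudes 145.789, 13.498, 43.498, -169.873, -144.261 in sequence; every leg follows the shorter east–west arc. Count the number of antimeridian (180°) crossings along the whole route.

Leg 1: +145.789° → +13.498°, shortest Δλ = -132.291° (west) — does not cross 180°.
Leg 2: +13.498° → +43.498°, shortest Δλ = 30.0° (east) — does not cross 180°.
Leg 3: +43.498° → -169.873°, shortest Δλ = 146.629° (east) — crosses 180°.
Leg 4: -169.873° → -144.261°, shortest Δλ = 25.612° (east) — does not cross 180°.
Total crossings: 1.

1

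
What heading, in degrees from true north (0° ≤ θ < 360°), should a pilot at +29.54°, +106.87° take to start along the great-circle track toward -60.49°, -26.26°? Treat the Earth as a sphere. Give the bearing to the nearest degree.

211°

Δλ = -26.26 − 106.87 = -133.13°.
θ = atan2( sin Δλ · cos φ₂ , cos φ₁ · sin φ₂ − sin φ₁ · cos φ₂ · cos Δλ )
  = atan2(-0.35948, -0.59112) = -148.694° → normalised to [0°, 360°): 211.306°.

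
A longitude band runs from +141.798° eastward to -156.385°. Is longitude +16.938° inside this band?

No

Band width going east from +141.798° to -156.385°: ((-156.385 − 141.798) mod 360) = 61.817°.
Offset of +16.938° east of the west edge: ((16.938 − 141.798) mod 360) = 235.140°.
235.140° > 61.817° ⇒ outside.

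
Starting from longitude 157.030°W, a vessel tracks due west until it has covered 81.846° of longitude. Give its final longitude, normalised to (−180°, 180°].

Start at -157.030°; shift −81.846° → -238.876°.
-238.876° lies outside (−180°, 180°]; add 360° → +121.124°.

121.124°E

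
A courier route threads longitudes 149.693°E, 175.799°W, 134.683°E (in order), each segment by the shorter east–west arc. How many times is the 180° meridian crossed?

Leg 1: +149.693° → -175.799°, shortest Δλ = 34.508° (east) — crosses 180°.
Leg 2: -175.799° → +134.683°, shortest Δλ = -49.518° (west) — crosses 180°.
Total crossings: 2.

2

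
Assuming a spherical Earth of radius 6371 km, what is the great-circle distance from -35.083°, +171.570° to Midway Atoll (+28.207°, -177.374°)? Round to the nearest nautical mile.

3851 nmi

Δλ = -177.374 − 171.570 = -348.944°; wrapped into (−180°, 180°]: 11.056°.
Δφ = 28.207 − -35.083 = 63.290°.
a = sin²(Δφ/2) + cos φ₁ · cos φ₂ · sin²(Δλ/2) = 0.281955.
c = 2·atan2(√a, √(1−a)) = 1.11955 rad → d = 6371·c ≈ 7132.63 km ≈ 3851.31 nmi.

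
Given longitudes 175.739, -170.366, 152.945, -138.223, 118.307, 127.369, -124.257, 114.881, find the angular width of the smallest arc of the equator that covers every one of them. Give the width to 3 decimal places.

Sort the longitudes: -170.366°, -138.223°, -124.257°, +114.881°, +118.307°, +127.369°, +152.945°, +175.739°.
Eastward gaps between consecutive values (wrapping around): 32.143°, 13.966°, 239.138°, 3.426°, 9.062°, 25.576°, 22.794°, 13.895°.
Largest gap = 239.138° ⇒ minimal covering band is its complement: 360° − 239.138° = 120.862°.
Band runs from +114.881° eastward to -124.257°, crossing the antimeridian.

120.862°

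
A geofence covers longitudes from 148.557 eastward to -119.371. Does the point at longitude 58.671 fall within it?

No

Band width going east from +148.557° to -119.371°: ((-119.371 − 148.557) mod 360) = 92.072°.
Offset of +58.671° east of the west edge: ((58.671 − 148.557) mod 360) = 270.114°.
270.114° > 92.072° ⇒ outside.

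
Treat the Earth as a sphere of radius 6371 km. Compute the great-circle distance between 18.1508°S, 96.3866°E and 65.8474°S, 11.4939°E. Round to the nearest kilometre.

7940 km

Δλ = 11.4939 − 96.3866 = -84.8927°.
Δφ = -65.8474 − -18.1508 = -47.6966°.
a = sin²(Δφ/2) + cos φ₁ · cos φ₂ · sin²(Δλ/2) = 0.340570.
c = 2·atan2(√a, √(1−a)) = 1.24627 rad → d = 6371·c ≈ 7939.98 km.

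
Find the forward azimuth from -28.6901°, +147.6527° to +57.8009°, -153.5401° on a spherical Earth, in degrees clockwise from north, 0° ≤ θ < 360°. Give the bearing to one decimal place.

27.5°

Δλ = -153.5401 − 147.6527 = -301.1928°; wrapped into (−180°, 180°]: 58.8072°.
θ = atan2( sin Δλ · cos φ₂ , cos φ₁ · sin φ₂ − sin φ₁ · cos φ₂ · cos Δλ )
  = atan2(0.45583, 0.87480) = 27.522° → normalised to [0°, 360°): 27.522°.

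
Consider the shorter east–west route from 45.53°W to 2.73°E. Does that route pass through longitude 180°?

No

Signed shortest Δλ = ((2.73 − -45.53 + 180) mod 360) − 180 = 48.26°.
Going east by 48.26° from -45.53° reaches +2.73° without touching 180°.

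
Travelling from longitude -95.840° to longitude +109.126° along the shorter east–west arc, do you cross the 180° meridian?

Yes

Naïve |109.126 − -95.840| = 204.966° > 180°, so the shorter arc goes the other way round — across 180°.
Signed shortest Δλ = ((109.126 − -95.840 + 180) mod 360) − 180 = -155.034°.
Going west by 155.034° from -95.840° passes through 180° before reaching +109.126°.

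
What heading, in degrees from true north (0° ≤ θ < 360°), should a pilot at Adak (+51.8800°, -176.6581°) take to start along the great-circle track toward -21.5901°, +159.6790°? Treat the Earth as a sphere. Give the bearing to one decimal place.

Δλ = 159.6790 − -176.6581 = 336.3371°; wrapped into (−180°, 180°]: -23.6629°.
θ = atan2( sin Δλ · cos φ₂ , cos φ₁ · sin φ₂ − sin φ₁ · cos φ₂ · cos Δλ )
  = atan2(-0.37320, -0.89717) = -157.414° → normalised to [0°, 360°): 202.586°.

202.6°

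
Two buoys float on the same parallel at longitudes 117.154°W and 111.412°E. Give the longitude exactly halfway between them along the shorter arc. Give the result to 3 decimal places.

Signed shortest Δλ from -117.154° to +111.412° is -131.434°.
Midpoint longitude = -117.154° + (-131.434°)/2 = -117.154° − 65.717° = -182.871°.
Normalise into (−180°, 180°]: +177.129°.
(The naïve average (-117.154 + +111.412)/2 = -2.871° is on the wrong side of the globe.)

177.129°E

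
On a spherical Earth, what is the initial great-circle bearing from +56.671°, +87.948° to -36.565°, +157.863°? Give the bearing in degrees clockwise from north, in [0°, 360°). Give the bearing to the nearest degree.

126°

Δλ = 157.863 − 87.948 = 69.915°.
θ = atan2( sin Δλ · cos φ₂ , cos φ₁ · sin φ₂ − sin φ₁ · cos φ₂ · cos Δλ )
  = atan2(0.75434, -0.55778) = 126.481° → normalised to [0°, 360°): 126.481°.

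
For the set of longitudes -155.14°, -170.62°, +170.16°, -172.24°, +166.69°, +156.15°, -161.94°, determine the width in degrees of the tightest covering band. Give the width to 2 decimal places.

Sort the longitudes: -172.24°, -170.62°, -161.94°, -155.14°, +156.15°, +166.69°, +170.16°.
Eastward gaps between consecutive values (wrapping around): 1.62°, 8.68°, 6.80°, 311.29°, 10.54°, 3.47°, 17.60°.
Largest gap = 311.29° ⇒ minimal covering band is its complement: 360° − 311.29° = 48.71°.
Band runs from +156.15° eastward to -155.14°, crossing the antimeridian.

48.71°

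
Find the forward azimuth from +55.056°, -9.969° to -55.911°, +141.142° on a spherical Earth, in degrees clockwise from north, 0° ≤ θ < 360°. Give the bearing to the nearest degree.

Δλ = 141.142 − -9.969 = 151.111°.
θ = atan2( sin Δλ · cos φ₂ , cos φ₁ · sin φ₂ − sin φ₁ · cos φ₂ · cos Δλ )
  = atan2(0.27078, -0.07210) = 104.909° → normalised to [0°, 360°): 104.909°.

105°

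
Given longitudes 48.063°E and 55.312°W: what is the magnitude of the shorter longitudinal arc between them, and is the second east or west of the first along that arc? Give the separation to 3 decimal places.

Raw difference: -55.312 − 48.063 = -103.375°.
Normalise into (−180°, 180°]: -103.375° stays -103.375°.
Negative ⇒ the second point lies to the west; separation 103.375°.

103.375° west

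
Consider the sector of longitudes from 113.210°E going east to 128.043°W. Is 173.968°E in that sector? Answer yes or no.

Band width going east from +113.210° to -128.043°: ((-128.043 − 113.210) mod 360) = 118.747°.
Offset of +173.968° east of the west edge: ((173.968 − 113.210) mod 360) = 60.758°.
60.758° ≤ 118.747° ⇒ inside.

Yes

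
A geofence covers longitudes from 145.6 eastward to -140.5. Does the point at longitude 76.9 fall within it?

Band width going east from +145.6° to -140.5°: ((-140.5 − 145.6) mod 360) = 73.9°.
Offset of +76.9° east of the west edge: ((76.9 − 145.6) mod 360) = 291.3°.
291.3° > 73.9° ⇒ outside.

No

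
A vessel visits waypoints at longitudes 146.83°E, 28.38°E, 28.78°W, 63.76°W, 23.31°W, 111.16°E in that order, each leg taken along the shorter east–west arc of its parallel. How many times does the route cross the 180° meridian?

0

Leg 1: +146.83° → +28.38°, shortest Δλ = -118.45° (west) — does not cross 180°.
Leg 2: +28.38° → -28.78°, shortest Δλ = -57.16° (west) — does not cross 180°.
Leg 3: -28.78° → -63.76°, shortest Δλ = -34.98° (west) — does not cross 180°.
Leg 4: -63.76° → -23.31°, shortest Δλ = 40.45° (east) — does not cross 180°.
Leg 5: -23.31° → +111.16°, shortest Δλ = 134.47° (east) — does not cross 180°.
Total crossings: 0.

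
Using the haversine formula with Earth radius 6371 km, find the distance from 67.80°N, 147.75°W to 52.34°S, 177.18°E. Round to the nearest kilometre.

Δλ = 177.18 − -147.75 = 324.93°; wrapped into (−180°, 180°]: -35.07°.
Δφ = -52.34 − 67.80 = -120.14°.
a = sin²(Δφ/2) + cos φ₁ · cos φ₂ · sin²(Δλ/2) = 0.772013.
c = 2·atan2(√a, √(1−a)) = 2.14602 rad → d = 6371·c ≈ 13672.32 km.

13672 km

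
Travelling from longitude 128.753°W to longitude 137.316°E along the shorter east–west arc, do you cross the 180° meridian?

Naïve |137.316 − -128.753| = 266.069° > 180°, so the shorter arc goes the other way round — across 180°.
Signed shortest Δλ = ((137.316 − -128.753 + 180) mod 360) − 180 = -93.931°.
Going west by 93.931° from -128.753° passes through 180° before reaching +137.316°.

Yes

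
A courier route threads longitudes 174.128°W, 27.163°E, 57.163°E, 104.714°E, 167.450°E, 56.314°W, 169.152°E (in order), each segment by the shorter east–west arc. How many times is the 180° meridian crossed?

3

Leg 1: -174.128° → +27.163°, shortest Δλ = -158.709° (west) — crosses 180°.
Leg 2: +27.163° → +57.163°, shortest Δλ = 30.0° (east) — does not cross 180°.
Leg 3: +57.163° → +104.714°, shortest Δλ = 47.551° (east) — does not cross 180°.
Leg 4: +104.714° → +167.450°, shortest Δλ = 62.736° (east) — does not cross 180°.
Leg 5: +167.450° → -56.314°, shortest Δλ = 136.236° (east) — crosses 180°.
Leg 6: -56.314° → +169.152°, shortest Δλ = -134.534° (west) — crosses 180°.
Total crossings: 3.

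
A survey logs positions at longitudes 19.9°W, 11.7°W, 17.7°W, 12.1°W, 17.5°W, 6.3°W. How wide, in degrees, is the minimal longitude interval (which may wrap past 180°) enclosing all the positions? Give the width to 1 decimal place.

Sort the longitudes: -19.9°, -17.7°, -17.5°, -12.1°, -11.7°, -6.3°.
Eastward gaps between consecutive values (wrapping around): 2.2°, 0.2°, 5.4°, 0.4°, 5.4°, 346.4°.
Largest gap = 346.4° ⇒ minimal covering band is its complement: 360° − 346.4° = 13.6°.
Band runs from -19.9° eastward to -6.3°.

13.6°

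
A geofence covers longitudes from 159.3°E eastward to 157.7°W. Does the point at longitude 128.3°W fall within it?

Band width going east from +159.3° to -157.7°: ((-157.7 − 159.3) mod 360) = 43.0°.
Offset of -128.3° east of the west edge: ((-128.3 − 159.3) mod 360) = 72.4°.
72.4° > 43.0° ⇒ outside.

No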